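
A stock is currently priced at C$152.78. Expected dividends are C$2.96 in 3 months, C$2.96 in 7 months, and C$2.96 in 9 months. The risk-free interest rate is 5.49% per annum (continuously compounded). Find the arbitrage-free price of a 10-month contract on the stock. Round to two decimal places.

C$150.90

PV(dividends) I = 2.96·e^(−0.0549·3/12) + 2.96·e^(−0.0549·7/12) + 2.96·e^(−0.0549·9/12)
I = 2.9197 + 2.8667 + 2.8406 = 8.6270
F = (S − I)·e^(rT) = (152.78 − 8.6270) · e^(0.0549·10/12)
= 144.1530 · e^0.045750 = 144.1530 × 1.046813 = C$150.90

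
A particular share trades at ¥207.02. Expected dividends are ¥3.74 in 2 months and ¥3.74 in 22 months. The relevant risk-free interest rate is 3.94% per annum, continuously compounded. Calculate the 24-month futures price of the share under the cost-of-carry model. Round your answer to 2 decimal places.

PV(dividends) I = 3.74·e^(−0.0394·2/12) + 3.74·e^(−0.0394·22/12)
I = 3.7155 + 3.4794 = 7.1949
F = (S − I)·e^(rT) = (207.02 − 7.1949) · e^(0.0394·24/12)
= 199.8251 · e^0.078800 = 199.8251 × 1.081988 = ¥216.21

¥216.21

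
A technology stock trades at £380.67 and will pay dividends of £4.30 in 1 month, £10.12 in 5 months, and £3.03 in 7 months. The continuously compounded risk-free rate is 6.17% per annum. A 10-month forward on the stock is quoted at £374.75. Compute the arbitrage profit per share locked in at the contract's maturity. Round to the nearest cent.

£8.04 per share

PV(dividends) I = 4.30·e^(−0.0617·1/12) + 10.12·e^(−0.0617·5/12) + 3.03·e^(−0.0617·7/12) = 17.0640
Fair forward F* = (S − I)·e^(rT) = (380.67 − 17.0640)·e^0.051417 = 363.6060 × 1.052762 = 382.7906
Market £374.75 < fair 382.7906: forward underpriced → reverse cash-and-carry (short the stock, invest proceeds at r, pay the dividends, go long the forward).
Profit at T = |F_mkt − F*| = |374.75 − 382.7906| = £8.04 per share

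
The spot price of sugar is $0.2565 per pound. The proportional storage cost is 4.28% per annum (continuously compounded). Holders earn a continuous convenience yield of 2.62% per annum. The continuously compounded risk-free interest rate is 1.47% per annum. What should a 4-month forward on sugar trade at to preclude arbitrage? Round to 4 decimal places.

$0.2592 per pound

Net carry = r + u − y = 0.0147 + 0.0428 − 0.0262 = 0.0313
F = S·e^((r+u−y)T) = 0.2565 · e^(0.0313 × 4/12) = 0.2565 · e^0.010433
= 0.2565 × 1.010488 = $0.2592 per pound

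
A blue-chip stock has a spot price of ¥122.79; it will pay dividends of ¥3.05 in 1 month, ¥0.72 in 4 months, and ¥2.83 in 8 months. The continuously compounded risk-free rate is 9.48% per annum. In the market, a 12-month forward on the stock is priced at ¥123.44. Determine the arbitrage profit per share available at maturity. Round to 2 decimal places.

PV(dividends) I = 3.05·e^(−0.0948·1/12) + 0.72·e^(−0.0948·4/12) + 2.83·e^(−0.0948·8/12) = 6.3803
Fair forward F* = (S − I)·e^(rT) = (122.79 − 6.3803)·e^0.094800 = 116.4097 × 1.099439 = 127.9854
Market ¥123.44 < fair 127.9854: forward underpriced → reverse cash-and-carry (short the stock, invest proceeds at r, pay the dividends, go long the forward).
Profit at T = |F_mkt − F*| = |123.44 − 127.9854| = ¥4.55 per share

¥4.55 per share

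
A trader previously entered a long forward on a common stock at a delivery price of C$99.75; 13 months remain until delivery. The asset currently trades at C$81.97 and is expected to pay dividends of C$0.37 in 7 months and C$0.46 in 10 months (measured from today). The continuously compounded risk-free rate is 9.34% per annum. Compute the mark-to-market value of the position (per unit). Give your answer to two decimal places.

PV(remaining dividends) I = 0.37·e^(−0.0934·7/12) + 0.46·e^(−0.0934·10/12) = 0.7759
Current forward F = (S − I)·e^(rT) = (81.97 − 0.7759)·e^(0.0934·13/12) = 81.1941 × 1.106479 = 89.8396
Value (long) = (F − K)·e^(−rT) = (89.8396 − 99.75) × 0.903767 = -8.9567
Value = -C$8.96

-C$8.96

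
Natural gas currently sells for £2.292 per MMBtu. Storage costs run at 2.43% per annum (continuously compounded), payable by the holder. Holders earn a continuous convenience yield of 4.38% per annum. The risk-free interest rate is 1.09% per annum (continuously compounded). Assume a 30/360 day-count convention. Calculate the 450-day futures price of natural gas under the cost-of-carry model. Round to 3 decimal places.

Net carry = r + u − y = 0.0109 + 0.0243 − 0.0438 = -0.0086
F = S·e^((r+u−y)T) = 2.292 · e^(-0.0086 × 450/360) = 2.292 · e^-0.010750
= 2.292 × 0.989308 = £2.267 per MMBtu

£2.267 per MMBtu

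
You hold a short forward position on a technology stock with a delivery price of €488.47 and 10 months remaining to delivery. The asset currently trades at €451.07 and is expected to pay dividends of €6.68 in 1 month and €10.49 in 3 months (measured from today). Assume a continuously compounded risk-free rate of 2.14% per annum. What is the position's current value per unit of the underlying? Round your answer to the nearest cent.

PV(remaining dividends) I = 6.68·e^(−0.0214·1/12) + 10.49·e^(−0.0214·3/12) = 17.1021
Current forward F = (S − I)·e^(rT) = (451.07 − 17.1021)·e^(0.0214·10/12) = 433.9679 × 1.017993 = 441.7763
Value (long) = (F − K)·e^(−rT) = (441.7763 − 488.47) × 0.982325 = -45.8684
Short position value = −(long value) = €45.87

€45.87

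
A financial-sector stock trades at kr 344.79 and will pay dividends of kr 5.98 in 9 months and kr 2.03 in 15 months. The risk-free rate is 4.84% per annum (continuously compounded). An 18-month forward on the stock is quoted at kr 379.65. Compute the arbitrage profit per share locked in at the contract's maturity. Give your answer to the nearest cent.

PV(dividends) I = 5.98·e^(−0.0484·9/12) + 2.03·e^(−0.0484·15/12) = 7.6776
Fair forward F* = (S − I)·e^(rT) = (344.79 − 7.6776)·e^0.072600 = 337.1124 × 1.075300 = 362.4970
Market kr 379.65 > fair 362.4970: forward overpriced → cash-and-carry (borrow at r, buy the stock and collect the dividends, short the forward).
Profit at T = |F_mkt − F*| = |379.65 − 362.4970| = kr 17.15 per share

kr 17.15 per share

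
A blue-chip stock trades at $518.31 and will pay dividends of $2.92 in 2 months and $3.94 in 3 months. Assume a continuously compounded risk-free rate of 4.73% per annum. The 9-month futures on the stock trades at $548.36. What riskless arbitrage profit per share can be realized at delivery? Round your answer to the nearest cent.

$18.37 per share

PV(dividends) I = 2.92·e^(−0.0473·2/12) + 3.94·e^(−0.0473·3/12) = 6.7908
Fair futures F* = (S − I)·e^(rT) = (518.31 − 6.7908)·e^0.035475 = 511.5192 × 1.036112 = 529.9912
Market $548.36 > fair 529.9912: forward overpriced → cash-and-carry (borrow at r, buy the stock and collect the dividends, short the forward).
Profit at T = |F_mkt − F*| = |548.36 − 529.9912| = $18.37 per share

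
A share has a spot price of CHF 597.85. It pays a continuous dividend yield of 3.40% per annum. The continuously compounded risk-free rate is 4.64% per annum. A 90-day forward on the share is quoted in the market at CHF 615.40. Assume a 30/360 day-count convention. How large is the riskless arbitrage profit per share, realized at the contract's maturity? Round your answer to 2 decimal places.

Fair forward: F* = S·e^(carry·T), with carry = (r − q) = 0.0464 − 0.0340 = 0.0124
F* = 597.85 · e^(0.0124 × 90/360) = 597.85 · e^0.003100 = 597.85 × 1.003105 = CHF 599.7063
Market CHF 615.40 > fair CHF 599.7063: forward overpriced → cash-and-carry (buy spot, short the forward).
At maturity, profit = |F_mkt − F*| = |615.40 − 599.7063| = CHF 15.69 per share

CHF 15.69 per share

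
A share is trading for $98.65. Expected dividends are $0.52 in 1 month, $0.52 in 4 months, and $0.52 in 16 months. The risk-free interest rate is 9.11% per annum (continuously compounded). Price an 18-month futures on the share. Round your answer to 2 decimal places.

$111.40

PV(dividends) I = 0.52·e^(−0.0911·1/12) + 0.52·e^(−0.0911·4/12) + 0.52·e^(−0.0911·16/12)
I = 0.5161 + 0.5044 + 0.4605 = 1.4810
F = (S − I)·e^(rT) = (98.65 − 1.4810) · e^(0.0911·18/12)
= 97.1690 · e^0.136650 = 97.1690 × 1.146427 = $111.40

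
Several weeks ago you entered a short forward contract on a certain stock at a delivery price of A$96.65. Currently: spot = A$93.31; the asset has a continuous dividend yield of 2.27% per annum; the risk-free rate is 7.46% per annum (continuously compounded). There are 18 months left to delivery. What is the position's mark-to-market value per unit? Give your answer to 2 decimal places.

Current fair forward for the remaining 18 months: F = S·e^((r − q)·T), (r − q) = 0.0746 − 0.0227 = 0.0519
F = 93.31 · e^(0.0519 × 18/12) = 93.31 × 1.080961 = 100.8645
Value of long forward = (F − K)·e^(−rT) = (100.8645 − 96.65) · e^(−0.0746·18/12)
= 4.2145 × 0.894134 = 3.77
Short position value = −(long value) = -A$3.77

-A$3.77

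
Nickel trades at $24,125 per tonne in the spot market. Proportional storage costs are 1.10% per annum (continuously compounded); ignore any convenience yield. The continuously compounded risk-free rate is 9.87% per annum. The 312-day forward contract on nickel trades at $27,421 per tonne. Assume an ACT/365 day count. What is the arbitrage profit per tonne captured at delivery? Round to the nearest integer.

$924 per tonne

Fair forward: F* = S·e^(carry·T), with carry = (r + u) = 0.0987 + 0.0110 = 0.1097
F* = 24125 · e^(0.1097 × 312/365) = 24125 · e^0.093771 = 24125 × 1.098308 = $26496.6805
Market $27421 > fair $26496.6805: forward overpriced → cash-and-carry (buy spot, short the forward).
At maturity, profit = |F_mkt − F*| = |27421 − 26496.6805| = $924 per tonne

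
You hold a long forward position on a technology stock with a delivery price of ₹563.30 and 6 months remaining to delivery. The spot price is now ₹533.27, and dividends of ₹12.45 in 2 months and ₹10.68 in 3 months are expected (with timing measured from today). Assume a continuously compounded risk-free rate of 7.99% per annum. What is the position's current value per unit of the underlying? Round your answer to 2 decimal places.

PV(remaining dividends) I = 12.45·e^(−0.0799·2/12) + 10.68·e^(−0.0799·3/12) = 22.7541
Current forward F = (S − I)·e^(rT) = (533.27 − 22.7541)·e^(0.0799·6/12) = 510.5159 × 1.040759 = 531.3240
Value (long) = (F − K)·e^(−rT) = (531.3240 − 563.30) × 0.960837 = -30.7237
Value = -₹30.72

-₹30.72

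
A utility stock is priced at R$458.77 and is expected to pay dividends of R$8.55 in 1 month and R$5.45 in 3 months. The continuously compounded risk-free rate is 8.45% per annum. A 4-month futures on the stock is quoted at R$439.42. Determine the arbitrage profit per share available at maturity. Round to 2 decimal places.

R$18.23 per share

PV(dividends) I = 8.55·e^(−0.0845·1/12) + 5.45·e^(−0.0845·3/12) = 13.8261
Fair futures F* = (S − I)·e^(rT) = (458.77 − 13.8261)·e^0.028167 = 444.9439 × 1.028567 = 457.6546
Market R$439.42 < fair 457.6546: forward underpriced → reverse cash-and-carry (short the stock, invest proceeds at r, pay the dividends, go long the forward).
Profit at T = |F_mkt − F*| = |439.42 − 457.6546| = R$18.23 per share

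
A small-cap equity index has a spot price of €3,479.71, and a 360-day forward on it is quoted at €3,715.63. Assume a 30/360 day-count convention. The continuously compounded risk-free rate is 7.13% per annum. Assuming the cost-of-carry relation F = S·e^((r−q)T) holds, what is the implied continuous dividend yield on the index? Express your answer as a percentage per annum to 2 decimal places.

From F = S·e^((r−q)T): (r − q) = ln(F/S)/T
ln(3715.63/3479.71) = ln(1.067799) = 0.065600
(r − q) = 0.065600 / (360/360) = 0.065600
q = r − ln(F/S)/T = 0.0713 − 0.065600 = 0.005700
q = 0.57%

0.57%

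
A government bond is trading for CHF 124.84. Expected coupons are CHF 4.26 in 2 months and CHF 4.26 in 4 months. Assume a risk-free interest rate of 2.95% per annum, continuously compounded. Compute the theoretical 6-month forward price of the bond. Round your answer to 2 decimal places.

CHF 118.11

PV(coupons) I = 4.26·e^(−0.0295·2/12) + 4.26·e^(−0.0295·4/12)
I = 4.2391 + 4.2183 = 8.4574
F = (S − I)·e^(rT) = (124.84 − 8.4574) · e^(0.0295·6/12)
= 116.3826 · e^0.014750 = 116.3826 × 1.014859 = CHF 118.11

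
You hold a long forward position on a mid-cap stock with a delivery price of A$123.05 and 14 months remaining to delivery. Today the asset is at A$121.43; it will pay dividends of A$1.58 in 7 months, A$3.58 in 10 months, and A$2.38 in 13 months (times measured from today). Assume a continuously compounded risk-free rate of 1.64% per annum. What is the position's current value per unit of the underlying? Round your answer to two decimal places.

-A$6.72

PV(remaining dividends) I = 1.58·e^(−0.0164·7/12) + 3.58·e^(−0.0164·10/12) + 2.38·e^(−0.0164·13/12) = 7.4345
Current forward F = (S − I)·e^(rT) = (121.43 − 7.4345)·e^(0.0164·14/12) = 113.9955 × 1.019318 = 116.1977
Value (long) = (F − K)·e^(−rT) = (116.1977 − 123.05) × 0.981049 = -6.7224
Value = -A$6.72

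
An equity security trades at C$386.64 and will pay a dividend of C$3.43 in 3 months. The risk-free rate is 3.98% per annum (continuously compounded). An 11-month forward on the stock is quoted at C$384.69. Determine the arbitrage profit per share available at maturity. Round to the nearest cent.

C$12.79 per share

PV(dividends) I = 3.43·e^(−0.0398·3/12) = 3.3960
Fair forward F* = (S − I)·e^(rT) = (386.64 − 3.3960)·e^0.036483 = 383.2440 × 1.037157 = 397.4842
Market C$384.69 < fair 397.4842: forward underpriced → reverse cash-and-carry (short the stock, invest proceeds at r, pay the dividends, go long the forward).
Profit at T = |F_mkt − F*| = |384.69 − 397.4842| = C$12.79 per share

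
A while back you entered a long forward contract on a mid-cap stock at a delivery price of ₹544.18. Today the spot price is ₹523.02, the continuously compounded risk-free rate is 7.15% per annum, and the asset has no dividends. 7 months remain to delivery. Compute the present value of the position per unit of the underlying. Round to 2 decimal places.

Current fair forward for the remaining 7 months: F = S·e^(r·T), r = 0.0715
F = 523.02 · e^(0.0715 × 7/12) = 523.02 × 1.042590 = 545.2954
Value of long forward = (F − K)·e^(−rT) = (545.2954 − 544.18) · e^(−0.0715·7/12)
= 1.1154 × 0.959149 = 1.07

₹1.07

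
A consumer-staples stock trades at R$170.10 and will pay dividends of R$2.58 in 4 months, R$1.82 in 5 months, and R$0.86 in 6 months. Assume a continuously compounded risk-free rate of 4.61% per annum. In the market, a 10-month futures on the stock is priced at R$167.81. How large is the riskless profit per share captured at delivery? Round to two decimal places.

PV(dividends) I = 2.58·e^(−0.0461·4/12) + 1.82·e^(−0.0461·5/12) + 0.86·e^(−0.0461·6/12) = 5.1664
Fair futures F* = (S − I)·e^(rT) = (170.10 − 5.1664)·e^0.038417 = 164.9336 × 1.039164 = 171.3931
Market R$167.81 < fair 171.3931: forward underpriced → reverse cash-and-carry (short the stock, invest proceeds at r, pay the dividends, go long the forward).
Profit at T = |F_mkt − F*| = |167.81 − 171.3931| = R$3.58 per share

R$3.58 per share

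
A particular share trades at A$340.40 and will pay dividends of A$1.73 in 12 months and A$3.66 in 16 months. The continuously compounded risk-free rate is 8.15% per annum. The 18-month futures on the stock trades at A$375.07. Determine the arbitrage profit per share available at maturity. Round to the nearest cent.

PV(dividends) I = 1.73·e^(−0.0815·12/12) + 3.66·e^(−0.0815·16/12) = 4.8777
Fair futures F* = (S − I)·e^(rT) = (340.40 − 4.8777)·e^0.122250 = 335.5223 × 1.130037 = 379.1526
Market A$375.07 < fair 379.1526: forward underpriced → reverse cash-and-carry (short the stock, invest proceeds at r, pay the dividends, go long the forward).
Profit at T = |F_mkt − F*| = |375.07 − 379.1526| = A$4.08 per share

A$4.08 per share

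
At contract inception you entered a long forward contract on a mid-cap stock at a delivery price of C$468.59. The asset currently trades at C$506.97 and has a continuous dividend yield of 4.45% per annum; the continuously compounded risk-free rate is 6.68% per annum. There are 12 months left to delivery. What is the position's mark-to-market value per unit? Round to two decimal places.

C$46.59

Current fair forward for the remaining 12 months: F = S·e^((r − q)·T), (r − q) = 0.0668 − 0.0445 = 0.0223
F = 506.97 · e^(0.0223 × 12/12) = 506.97 × 1.022551 = 518.4027
Value of long forward = (F − K)·e^(−rT) = (518.4027 − 468.59) · e^(−0.0668·12/12)
= 49.8127 × 0.935382 = 46.59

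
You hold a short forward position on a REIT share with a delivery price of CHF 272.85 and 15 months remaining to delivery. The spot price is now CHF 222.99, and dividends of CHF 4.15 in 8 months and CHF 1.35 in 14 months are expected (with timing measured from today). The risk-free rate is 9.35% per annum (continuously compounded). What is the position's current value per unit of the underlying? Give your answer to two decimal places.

PV(remaining dividends) I = 4.15·e^(−0.0935·8/12) + 1.35·e^(−0.0935·14/12) = 5.1097
Current forward F = (S − I)·e^(rT) = (222.99 − 5.1097)·e^(0.0935·15/12) = 217.8803 × 1.123979 = 244.8929
Value (long) = (F − K)·e^(−rT) = (244.8929 − 272.85) × 0.889696 = -24.8733
Short position value = −(long value) = CHF 24.87

CHF 24.87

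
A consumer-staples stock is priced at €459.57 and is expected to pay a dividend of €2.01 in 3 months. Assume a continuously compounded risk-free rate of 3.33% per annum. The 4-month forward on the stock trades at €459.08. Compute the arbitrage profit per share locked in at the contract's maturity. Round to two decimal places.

€3.60 per share

PV(dividends) I = 2.01·e^(−0.0333·3/12) = 1.9933
Fair forward F* = (S − I)·e^(rT) = (459.57 − 1.9933)·e^0.011100 = 457.5767 × 1.011162 = 462.6842
Market €459.08 < fair 462.6842: forward underpriced → reverse cash-and-carry (short the stock, invest proceeds at r, pay the dividends, go long the forward).
Profit at T = |F_mkt − F*| = |459.08 − 462.6842| = €3.60 per share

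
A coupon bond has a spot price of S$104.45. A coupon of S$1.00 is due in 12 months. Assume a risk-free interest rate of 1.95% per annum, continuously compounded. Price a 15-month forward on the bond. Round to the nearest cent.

S$106.02

PV(coupons) I = 1.00·e^(−0.0195·12/12)
I = 0.9807
F = (S − I)·e^(rT) = (104.45 − 0.9807) · e^(0.0195·15/12)
= 103.4693 · e^0.024375 = 103.4693 × 1.024674 = S$106.02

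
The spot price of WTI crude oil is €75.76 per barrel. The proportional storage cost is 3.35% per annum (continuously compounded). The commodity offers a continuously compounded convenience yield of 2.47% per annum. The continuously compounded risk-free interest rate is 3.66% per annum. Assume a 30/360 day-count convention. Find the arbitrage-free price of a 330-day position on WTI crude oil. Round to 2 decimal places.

Net carry = r + u − y = 0.0366 + 0.0335 − 0.0247 = 0.0454
F = S·e^((r+u−y)T) = 75.76 · e^(0.0454 × 330/360) = 75.76 · e^0.041617
= 75.76 × 1.042495 = €78.98 per barrel

€78.98 per barrel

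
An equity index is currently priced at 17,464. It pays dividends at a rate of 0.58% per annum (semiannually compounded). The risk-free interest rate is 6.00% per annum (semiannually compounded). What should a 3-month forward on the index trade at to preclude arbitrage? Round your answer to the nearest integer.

17,698

F = S · (1+r/2)^(2T) / (1+q/2)^(2T)
= 17464 × 1.014889 / 1.001449 = 17464 × 1.013421
F = 17,698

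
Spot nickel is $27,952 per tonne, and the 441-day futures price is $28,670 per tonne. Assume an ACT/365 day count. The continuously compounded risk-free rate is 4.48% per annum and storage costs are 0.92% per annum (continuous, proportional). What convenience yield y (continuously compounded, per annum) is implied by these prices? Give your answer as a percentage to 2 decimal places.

3.30%

F = S·e^((r+u−y)T) ⇒ (r+u−y) = ln(F/S)/T
ln(28670/27952) = 0.025363; /T ⇒ 0.020992
y = r + u − ln(F/S)/T = 0.0448 + 0.0092 − 0.020992 = 0.033008
y = 3.30%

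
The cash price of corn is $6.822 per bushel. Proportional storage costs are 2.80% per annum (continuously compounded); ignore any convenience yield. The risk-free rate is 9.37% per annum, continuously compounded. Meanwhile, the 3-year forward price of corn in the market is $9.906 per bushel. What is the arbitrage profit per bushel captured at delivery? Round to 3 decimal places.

$0.078 per bushel

Fair forward: F* = S·e^(carry·T), with carry = (r + u) = 0.0937 + 0.0280 = 0.1217
F* = 6.822 · e^(0.1217 × 3) = 6.822 · e^0.365100 = 6.822 × 1.440658 = $9.8282
Market $9.906 > fair $9.8282: forward overpriced → cash-and-carry (buy spot, short the forward).
At maturity, profit = |F_mkt − F*| = |9.906 − 9.8282| = $0.078 per bushel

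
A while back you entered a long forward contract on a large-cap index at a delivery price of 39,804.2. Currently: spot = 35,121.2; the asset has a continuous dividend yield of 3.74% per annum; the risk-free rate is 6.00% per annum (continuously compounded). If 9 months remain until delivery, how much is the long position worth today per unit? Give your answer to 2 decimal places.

-3902.98

Current fair forward for the remaining 9 months: F = S·e^((r − q)·T), (r − q) = 0.0600 − 0.0374 = 0.0226
F = 35121.2 · e^(0.0226 × 9/12) = 35121.2 × 1.01709447 = 35721.5783
Value of long forward = (F − K)·e^(−rT) = (35721.5783 − 39804.2) · e^(−0.0600·9/12)
= -4082.6217 × 0.95599748 = -3902.98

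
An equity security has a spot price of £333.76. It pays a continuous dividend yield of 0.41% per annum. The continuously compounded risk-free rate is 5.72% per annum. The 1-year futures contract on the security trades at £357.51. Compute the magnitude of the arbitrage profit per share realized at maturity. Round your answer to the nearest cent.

£5.55 per share

Fair futures: F* = S·e^(carry·T), with carry = (r − q) = 0.0572 − 0.0041 = 0.0531
F* = 333.76 · e^(0.0531 × 1) = 333.76 · e^0.053100 = 333.76 × 1.054535 = £351.9616
Market £357.51 > fair £351.9616: forward overpriced → cash-and-carry (buy spot, short the forward).
At maturity, profit = |F_mkt − F*| = |357.51 − 351.9616| = £5.55 per share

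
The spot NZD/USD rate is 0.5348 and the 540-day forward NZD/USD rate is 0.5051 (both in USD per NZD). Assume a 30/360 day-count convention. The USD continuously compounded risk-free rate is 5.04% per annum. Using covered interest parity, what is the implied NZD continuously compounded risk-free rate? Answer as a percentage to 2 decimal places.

8.85%

F = S·e^((r_USD − r_NZD)T) ⇒ r_NZD = r_USD − ln(F/S)/T
ln(0.5051/0.5348) = -0.057136; /(540/360) = -0.038091
r_NZD = 0.0504 + 0.038091 = 0.088491
r_NZD = 8.85%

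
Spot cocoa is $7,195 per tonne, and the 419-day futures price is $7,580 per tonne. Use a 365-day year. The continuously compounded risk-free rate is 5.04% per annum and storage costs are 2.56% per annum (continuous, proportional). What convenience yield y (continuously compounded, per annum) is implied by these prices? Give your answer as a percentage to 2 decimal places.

3.06%

F = S·e^((r+u−y)T) ⇒ (r+u−y) = ln(F/S)/T
ln(7580/7195) = 0.052127; /T ⇒ 0.045409
y = r + u − ln(F/S)/T = 0.0504 + 0.0256 − 0.045409 = 0.030591
y = 3.06%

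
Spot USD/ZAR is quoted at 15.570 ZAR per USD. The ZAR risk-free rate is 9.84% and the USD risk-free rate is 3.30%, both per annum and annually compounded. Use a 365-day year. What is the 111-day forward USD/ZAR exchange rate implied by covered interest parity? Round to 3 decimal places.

15.863

By covered interest parity, F = S · (1+r_ZAR)^T / (1+r_USD)^T
= 15.570 × 1.028953 / 1.009922 = 15.570 × 1.018844
F = 15.863 ZAR per USD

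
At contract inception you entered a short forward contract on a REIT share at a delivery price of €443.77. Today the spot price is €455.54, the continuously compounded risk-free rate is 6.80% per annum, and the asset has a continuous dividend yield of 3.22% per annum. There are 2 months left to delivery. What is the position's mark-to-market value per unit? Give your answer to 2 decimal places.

-€14.33

Current fair forward for the remaining 2 months: F = S·e^((r − q)·T), (r − q) = 0.0680 − 0.0322 = 0.0358
F = 455.54 · e^(0.0358 × 2/12) = 455.54 × 1.005985 = 458.2664
Value of long forward = (F − K)·e^(−rT) = (458.2664 − 443.77) · e^(−0.0680·2/12)
= 14.4964 × 0.988731 = 14.33
Short position value = −(long value) = -€14.33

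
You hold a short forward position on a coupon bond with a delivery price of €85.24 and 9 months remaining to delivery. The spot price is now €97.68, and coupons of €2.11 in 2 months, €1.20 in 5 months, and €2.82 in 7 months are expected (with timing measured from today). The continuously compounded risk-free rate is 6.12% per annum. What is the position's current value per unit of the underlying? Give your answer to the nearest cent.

-€10.28

PV(remaining coupons) I = 2.11·e^(−0.0612·2/12) + 1.20·e^(−0.0612·5/12) + 2.82·e^(−0.0612·7/12) = 5.9795
Current forward F = (S − I)·e^(rT) = (97.68 − 5.9795)·e^(0.0612·9/12) = 91.7005 × 1.046970 = 96.0077
Value (long) = (F − K)·e^(−rT) = (96.0077 − 85.24) × 0.955137 = 10.2846
Short position value = −(long value) = -€10.28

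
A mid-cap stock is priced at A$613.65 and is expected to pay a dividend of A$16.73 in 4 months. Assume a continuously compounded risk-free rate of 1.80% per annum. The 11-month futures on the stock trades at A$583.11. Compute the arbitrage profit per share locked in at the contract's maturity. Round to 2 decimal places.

PV(dividends) I = 16.73·e^(−0.0180·4/12) = 16.6299
Fair futures F* = (S − I)·e^(rT) = (613.65 − 16.6299)·e^0.016500 = 597.0201 × 1.016637 = 606.9527
Market A$583.11 < fair 606.9527: forward underpriced → reverse cash-and-carry (short the stock, invest proceeds at r, pay the dividends, go long the forward).
Profit at T = |F_mkt − F*| = |583.11 − 606.9527| = A$23.84 per share

A$23.84 per share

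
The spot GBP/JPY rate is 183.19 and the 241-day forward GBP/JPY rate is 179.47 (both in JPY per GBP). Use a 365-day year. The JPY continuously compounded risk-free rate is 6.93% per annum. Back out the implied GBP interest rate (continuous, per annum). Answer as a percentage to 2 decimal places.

F = S·e^((r_JPY − r_GBP)T) ⇒ r_GBP = r_JPY − ln(F/S)/T
ln(179.47/183.19) = -0.020516; /(241/365) = -0.031072
r_GBP = 0.0693 + 0.031072 = 0.100372
r_GBP = 10.04%

10.04%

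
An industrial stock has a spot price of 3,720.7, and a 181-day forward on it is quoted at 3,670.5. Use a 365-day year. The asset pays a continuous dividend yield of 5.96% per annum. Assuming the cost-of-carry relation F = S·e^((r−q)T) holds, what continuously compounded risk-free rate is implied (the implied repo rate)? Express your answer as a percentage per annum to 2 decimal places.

3.22%

From F = S·e^((r−q)T): (r − q) = ln(F/S)/T
ln(3670.5/3720.7) = ln(0.986508) = -0.013584
(r − q) = -0.013584 / (181/365) = -0.027393
r = ln(F/S)/T + q = -0.027393 + 0.0596 = 0.032207
r = 3.22%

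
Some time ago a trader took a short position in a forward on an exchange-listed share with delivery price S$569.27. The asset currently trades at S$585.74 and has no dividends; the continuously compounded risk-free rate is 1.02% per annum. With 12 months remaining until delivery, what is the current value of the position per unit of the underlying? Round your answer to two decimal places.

-S$22.25

Current fair forward for the remaining 12 months: F = S·e^(r·T), r = 0.0102
F = 585.74 · e^(0.0102 × 12/12) = 585.74 × 1.010252 = 591.7450
Value of long forward = (F − K)·e^(−rT) = (591.7450 − 569.27) · e^(−0.0102·12/12)
= 22.4750 × 0.989852 = 22.25
Short position value = −(long value) = -S$22.25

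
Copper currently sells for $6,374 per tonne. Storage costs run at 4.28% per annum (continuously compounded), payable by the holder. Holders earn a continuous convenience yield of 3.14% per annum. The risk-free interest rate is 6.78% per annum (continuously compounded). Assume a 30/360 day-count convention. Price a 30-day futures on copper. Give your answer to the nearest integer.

$6,416 per tonne

Net carry = r + u − y = 0.0678 + 0.0428 − 0.0314 = 0.0792
F = S·e^((r+u−y)T) = 6374 · e^(0.0792 × 30/360) = 6374 · e^0.006600
= 6374 × 1.006622 = $6,416 per tonne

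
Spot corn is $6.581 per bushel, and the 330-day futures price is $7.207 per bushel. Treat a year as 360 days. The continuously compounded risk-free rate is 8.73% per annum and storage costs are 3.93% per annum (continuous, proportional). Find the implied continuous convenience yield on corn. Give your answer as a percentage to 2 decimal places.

2.75%

F = S·e^((r+u−y)T) ⇒ (r+u−y) = ln(F/S)/T
ln(7.207/6.581) = 0.090866; /T ⇒ 0.099127
y = r + u − ln(F/S)/T = 0.0873 + 0.0393 − 0.099127 = 0.027473
y = 2.75%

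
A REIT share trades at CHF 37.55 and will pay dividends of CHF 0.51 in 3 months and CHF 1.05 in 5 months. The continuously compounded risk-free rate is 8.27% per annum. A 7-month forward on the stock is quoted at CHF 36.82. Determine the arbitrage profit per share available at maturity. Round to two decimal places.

PV(dividends) I = 0.51·e^(−0.0827·3/12) + 1.05·e^(−0.0827·5/12) = 1.5140
Fair forward F* = (S − I)·e^(rT) = (37.55 − 1.5140)·e^0.048242 = 36.0360 × 1.049425 = 37.8171
Market CHF 36.82 < fair 37.8171: forward underpriced → reverse cash-and-carry (short the stock, invest proceeds at r, pay the dividends, go long the forward).
Profit at T = |F_mkt − F*| = |36.82 − 37.8171| = CHF 1.00 per share

CHF 1.00 per share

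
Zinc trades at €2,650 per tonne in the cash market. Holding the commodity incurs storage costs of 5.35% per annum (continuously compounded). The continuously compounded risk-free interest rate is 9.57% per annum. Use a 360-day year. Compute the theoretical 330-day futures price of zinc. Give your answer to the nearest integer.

Net carry = r + u − y = 0.0957 + 0.0535 − 0.0000 = 0.1492
F = S·e^((r+u−y)T) = 2650 · e^(0.1492 × 330/360) = 2650 · e^0.136767
= 2650 × 1.146561 = €3,038 per tonne

€3,038 per tonne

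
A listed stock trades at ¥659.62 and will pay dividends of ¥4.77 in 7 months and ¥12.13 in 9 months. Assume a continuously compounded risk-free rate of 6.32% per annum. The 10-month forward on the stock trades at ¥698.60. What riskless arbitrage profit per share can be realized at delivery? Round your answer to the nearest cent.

PV(dividends) I = 4.77·e^(−0.0632·7/12) + 12.13·e^(−0.0632·9/12) = 16.1658
Fair forward F* = (S − I)·e^(rT) = (659.62 − 16.1658)·e^0.052667 = 643.4542 × 1.054079 = 678.2516
Market ¥698.60 > fair 678.2516: forward overpriced → cash-and-carry (borrow at r, buy the stock and collect the dividends, short the forward).
Profit at T = |F_mkt − F*| = |698.60 − 678.2516| = ¥20.35 per share

¥20.35 per share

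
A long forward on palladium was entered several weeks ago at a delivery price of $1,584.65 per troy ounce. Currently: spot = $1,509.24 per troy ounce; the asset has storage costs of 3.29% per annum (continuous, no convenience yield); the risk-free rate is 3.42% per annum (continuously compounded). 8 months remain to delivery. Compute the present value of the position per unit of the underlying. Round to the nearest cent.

-$6.22 per troy ounce

Current fair forward for the remaining 8 months: F = S·e^((r + u)·T), (r + u) = 0.0342 + 0.0329 = 0.0671
F = 1509.24 · e^(0.0671 × 8/12) = 1509.24 × 1.04574896 = 1578.2862
Value of long forward = (F − K)·e^(−rT) = (1578.2862 − 1584.65) · e^(−0.0342·8/12)
= -6.3638 × 0.97745796 = -6.22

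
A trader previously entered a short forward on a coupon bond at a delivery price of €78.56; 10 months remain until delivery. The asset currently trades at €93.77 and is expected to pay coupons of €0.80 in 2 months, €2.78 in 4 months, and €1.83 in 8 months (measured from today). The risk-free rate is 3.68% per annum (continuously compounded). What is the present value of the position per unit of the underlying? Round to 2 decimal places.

-€12.26

PV(remaining coupons) I = 0.80·e^(−0.0368·2/12) + 2.78·e^(−0.0368·4/12) + 1.83·e^(−0.0368·8/12) = 5.3269
Current forward F = (S − I)·e^(rT) = (93.77 − 5.3269)·e^(0.0368·10/12) = 88.4431 × 1.031142 = 91.1974
Value (long) = (F − K)·e^(−rT) = (91.1974 − 78.56) × 0.969799 = 12.2557
Short position value = −(long value) = -€12.26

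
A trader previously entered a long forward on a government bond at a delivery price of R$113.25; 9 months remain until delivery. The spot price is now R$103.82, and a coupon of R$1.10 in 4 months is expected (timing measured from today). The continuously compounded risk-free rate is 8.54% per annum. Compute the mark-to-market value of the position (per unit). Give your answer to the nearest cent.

PV(remaining coupons) I = 1.10·e^(−0.0854·4/12) = 1.0691
Current forward F = (S − I)·e^(rT) = (103.82 − 1.0691)·e^(0.0854·9/12) = 102.7509 × 1.066146 = 109.5475
Value (long) = (F − K)·e^(−rT) = (109.5475 − 113.25) × 0.937958 = -3.4728
Value = -R$3.47

-R$3.47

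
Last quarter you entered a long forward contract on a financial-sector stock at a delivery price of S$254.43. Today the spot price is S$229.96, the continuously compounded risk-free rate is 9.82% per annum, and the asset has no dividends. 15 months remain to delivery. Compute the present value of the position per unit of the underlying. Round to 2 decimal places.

Current fair forward for the remaining 15 months: F = S·e^(r·T), r = 0.0982
F = 229.96 · e^(0.0982 × 15/12) = 229.96 × 1.130602 = 259.9932
Value of long forward = (F − K)·e^(−rT) = (259.9932 − 254.43) · e^(−0.0982·15/12)
= 5.5632 × 0.884485 = 4.92

S$4.92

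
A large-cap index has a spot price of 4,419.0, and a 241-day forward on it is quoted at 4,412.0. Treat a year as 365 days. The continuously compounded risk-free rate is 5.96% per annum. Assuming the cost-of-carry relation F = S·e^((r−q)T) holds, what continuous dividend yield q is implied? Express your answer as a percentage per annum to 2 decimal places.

6.20%

From F = S·e^((r−q)T): (r − q) = ln(F/S)/T
ln(4412.0/4419.0) = ln(0.998416) = -0.001585
(r − q) = -0.001585 / (241/365) = -0.002401
q = r − ln(F/S)/T = 0.0596 + 0.002401 = 0.062001
q = 6.20%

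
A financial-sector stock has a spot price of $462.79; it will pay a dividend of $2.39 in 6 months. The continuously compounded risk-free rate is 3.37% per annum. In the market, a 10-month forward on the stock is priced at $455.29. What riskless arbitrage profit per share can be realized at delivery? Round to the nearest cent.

PV(dividends) I = 2.39·e^(−0.0337·6/12) = 2.3501
Fair forward F* = (S − I)·e^(rT) = (462.79 − 2.3501)·e^0.028083 = 460.4399 × 1.028481 = 473.5537
Market $455.29 < fair 473.5537: forward underpriced → reverse cash-and-carry (short the stock, invest proceeds at r, pay the dividends, go long the forward).
Profit at T = |F_mkt − F*| = |455.29 − 473.5537| = $18.26 per share

$18.26 per share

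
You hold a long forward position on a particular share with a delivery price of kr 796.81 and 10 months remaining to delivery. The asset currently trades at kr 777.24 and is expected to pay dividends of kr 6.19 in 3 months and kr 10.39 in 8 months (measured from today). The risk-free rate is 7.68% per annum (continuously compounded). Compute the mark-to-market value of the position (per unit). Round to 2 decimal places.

PV(remaining dividends) I = 6.19·e^(−0.0768·3/12) + 10.39·e^(−0.0768·8/12) = 15.9437
Current forward F = (S − I)·e^(rT) = (777.24 − 15.9437)·e^(0.0768·10/12) = 761.2963 × 1.066092 = 811.6119
Value (long) = (F − K)·e^(−rT) = (811.6119 − 796.81) × 0.938005 = 13.8843
Value = kr 13.88

kr 13.88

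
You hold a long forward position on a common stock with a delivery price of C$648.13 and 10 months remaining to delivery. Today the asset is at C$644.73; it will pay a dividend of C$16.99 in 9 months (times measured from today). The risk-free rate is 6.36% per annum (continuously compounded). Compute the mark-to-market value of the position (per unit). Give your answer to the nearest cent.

PV(remaining dividends) I = 16.99·e^(−0.0636·9/12) = 16.1986
Current forward F = (S − I)·e^(rT) = (644.73 − 16.1986)·e^(0.0636·10/12) = 628.5314 × 1.054430 = 662.7424
Value (long) = (F − K)·e^(−rT) = (662.7424 − 648.13) × 0.948380 = 13.8581
Value = C$13.86

C$13.86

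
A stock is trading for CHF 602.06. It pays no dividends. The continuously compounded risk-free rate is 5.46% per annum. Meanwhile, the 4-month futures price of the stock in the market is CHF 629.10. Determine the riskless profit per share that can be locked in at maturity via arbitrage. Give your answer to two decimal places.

Fair futures: F* = S·e^(carry·T), with carry = r = 0.0546
F* = 602.06 · e^(0.0546 × 4/12) = 602.06 · e^0.018200 = 602.06 × 1.018367 = CHF 613.1180
Market CHF 629.10 > fair CHF 613.1180: forward overpriced → cash-and-carry (buy spot, short the forward).
At maturity, profit = |F_mkt − F*| = |629.10 − 613.1180| = CHF 15.98 per share

CHF 15.98 per share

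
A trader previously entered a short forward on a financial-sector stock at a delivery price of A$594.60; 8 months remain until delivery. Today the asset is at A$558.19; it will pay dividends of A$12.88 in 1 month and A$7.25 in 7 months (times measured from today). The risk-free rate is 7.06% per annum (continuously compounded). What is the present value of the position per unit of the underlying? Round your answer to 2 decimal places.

A$28.83

PV(remaining dividends) I = 12.88·e^(−0.0706·1/12) + 7.25·e^(−0.0706·7/12) = 19.7619
Current forward F = (S − I)·e^(rT) = (558.19 − 19.7619)·e^(0.0706·8/12) = 538.4281 × 1.048192 = 564.3760
Value (long) = (F − K)·e^(−rT) = (564.3760 − 594.60) × 0.954024 = -28.8344
Short position value = −(long value) = A$28.83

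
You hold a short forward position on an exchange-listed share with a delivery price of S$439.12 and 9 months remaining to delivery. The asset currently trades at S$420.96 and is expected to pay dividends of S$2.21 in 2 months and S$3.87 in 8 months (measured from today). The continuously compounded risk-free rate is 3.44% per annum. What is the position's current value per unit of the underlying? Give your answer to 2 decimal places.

S$12.96

PV(remaining dividends) I = 2.21·e^(−0.0344·2/12) + 3.87·e^(−0.0344·8/12) = 5.9796
Current forward F = (S − I)·e^(rT) = (420.96 − 5.9796)·e^(0.0344·9/12) = 414.9804 × 1.026136 = 425.8263
Value (long) = (F − K)·e^(−rT) = (425.8263 − 439.12) × 0.974530 = -12.9551
Short position value = −(long value) = S$12.96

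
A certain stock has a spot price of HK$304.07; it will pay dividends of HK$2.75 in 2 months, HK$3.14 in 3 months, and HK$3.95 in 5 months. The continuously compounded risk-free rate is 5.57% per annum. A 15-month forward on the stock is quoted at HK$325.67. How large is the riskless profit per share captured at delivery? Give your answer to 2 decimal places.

HK$10.05 per share

PV(dividends) I = 2.75·e^(−0.0557·2/12) + 3.14·e^(−0.0557·3/12) + 3.95·e^(−0.0557·5/12) = 9.6806
Fair forward F* = (S − I)·e^(rT) = (304.07 − 9.6806)·e^0.069625 = 294.3894 × 1.072106 = 315.6166
Market HK$325.67 > fair 315.6166: forward overpriced → cash-and-carry (borrow at r, buy the stock and collect the dividends, short the forward).
Profit at T = |F_mkt − F*| = |325.67 − 315.6166| = HK$10.05 per share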